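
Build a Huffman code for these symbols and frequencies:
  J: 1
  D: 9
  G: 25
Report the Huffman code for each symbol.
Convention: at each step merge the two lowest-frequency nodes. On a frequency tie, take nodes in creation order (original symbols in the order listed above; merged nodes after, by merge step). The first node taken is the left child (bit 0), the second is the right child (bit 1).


Huffman tree construction:
Step 1: Merge J(1) + D(9) = 10
Step 2: Merge (J+D)(10) + G(25) = 35
Read each symbol's code off the tree from the root (left child = 0, right child = 1).

Codes:
  J: 00 (length 2)
  D: 01 (length 2)
  G: 1 (length 1)
Average code length: 45/35 = 1.2857 bits/symbol


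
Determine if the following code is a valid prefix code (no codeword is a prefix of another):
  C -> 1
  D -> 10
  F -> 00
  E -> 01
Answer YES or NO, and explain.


Checking each pair (does one codeword prefix another?):
  C='1' vs D='10': prefix -- VIOLATION

NO -- this is NOT a valid prefix code. C (1) is a prefix of D (10).


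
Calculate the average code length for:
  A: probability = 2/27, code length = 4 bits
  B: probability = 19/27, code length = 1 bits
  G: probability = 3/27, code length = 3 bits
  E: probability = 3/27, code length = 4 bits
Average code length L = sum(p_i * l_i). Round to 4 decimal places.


Weighted contributions p_i * l_i:
  A: (2/27) * 4 = 8/27
  B: (19/27) * 1 = 19/27
  G: (3/27) * 3 = 9/27
  E: (3/27) * 4 = 12/27
Sum = (8 + 19 + 9 + 12)/27 = 48/27

L = 48/27 = 1.7778 bits/symbol


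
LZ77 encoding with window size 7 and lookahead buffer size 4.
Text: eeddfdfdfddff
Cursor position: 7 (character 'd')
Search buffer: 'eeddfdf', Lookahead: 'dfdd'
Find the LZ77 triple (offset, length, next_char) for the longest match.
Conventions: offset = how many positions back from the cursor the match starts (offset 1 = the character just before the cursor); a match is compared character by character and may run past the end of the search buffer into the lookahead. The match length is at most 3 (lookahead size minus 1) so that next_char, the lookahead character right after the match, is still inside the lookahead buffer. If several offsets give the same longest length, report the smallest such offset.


Try each offset into the search buffer:
  offset=1 (pos 6, char 'f'): match length 0
  offset=2 (pos 5, char 'd'): match length 3
  offset=3 (pos 4, char 'f'): match length 0
  offset=4 (pos 3, char 'd'): match length 3
  offset=5 (pos 2, char 'd'): match length 1
  offset=6 (pos 1, char 'e'): match length 0
  offset=7 (pos 0, char 'e'): match length 0
Longest match has length 3, found at offsets 2, 4; take the smallest, offset 2.
next_char = character at position 7 + 3 = 10 -> 'd'

Best match: offset=2, length=3 (matching 'dfd' starting at position 5)
LZ77 triple: (2, 3, 'd')


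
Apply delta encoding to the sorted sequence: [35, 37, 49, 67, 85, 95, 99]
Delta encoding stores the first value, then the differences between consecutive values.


First value: 35
Deltas:
  37 - 35 = 2
  49 - 37 = 12
  67 - 49 = 18
  85 - 67 = 18
  95 - 85 = 10
  99 - 95 = 4


Delta encoded: [35, 2, 12, 18, 18, 10, 4]


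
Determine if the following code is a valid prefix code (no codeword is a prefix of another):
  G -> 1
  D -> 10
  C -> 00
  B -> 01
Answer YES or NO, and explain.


Checking each pair (does one codeword prefix another?):
  G='1' vs D='10': prefix -- VIOLATION

NO -- this is NOT a valid prefix code. G (1) is a prefix of D (10).


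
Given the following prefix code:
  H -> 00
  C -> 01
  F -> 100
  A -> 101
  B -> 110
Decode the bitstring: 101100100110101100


Decoding step by step:
Bits 101 -> A
Bits 100 -> F
Bits 100 -> F
Bits 110 -> B
Bits 101 -> A
Bits 100 -> F


Decoded message: AFFBAF


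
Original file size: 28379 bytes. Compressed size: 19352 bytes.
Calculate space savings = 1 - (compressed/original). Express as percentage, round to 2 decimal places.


ratio = compressed/original = 19352/28379 = 0.681913
savings = 1 - ratio = 1 - 0.681913 = 0.318087
as a percentage: 0.318087 * 100 = 31.81%

Space savings = 1 - 19352/28379 = 31.81%


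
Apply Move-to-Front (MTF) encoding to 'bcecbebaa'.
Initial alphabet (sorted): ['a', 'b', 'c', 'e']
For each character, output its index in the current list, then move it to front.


MTF encoding:
'b': index 1 in ['a', 'b', 'c', 'e'] -> ['b', 'a', 'c', 'e']
'c': index 2 in ['b', 'a', 'c', 'e'] -> ['c', 'b', 'a', 'e']
'e': index 3 in ['c', 'b', 'a', 'e'] -> ['e', 'c', 'b', 'a']
'c': index 1 in ['e', 'c', 'b', 'a'] -> ['c', 'e', 'b', 'a']
'b': index 2 in ['c', 'e', 'b', 'a'] -> ['b', 'c', 'e', 'a']
'e': index 2 in ['b', 'c', 'e', 'a'] -> ['e', 'b', 'c', 'a']
'b': index 1 in ['e', 'b', 'c', 'a'] -> ['b', 'e', 'c', 'a']
'a': index 3 in ['b', 'e', 'c', 'a'] -> ['a', 'b', 'e', 'c']
'a': index 0 in ['a', 'b', 'e', 'c'] -> ['a', 'b', 'e', 'c']


Output: [1, 2, 3, 1, 2, 2, 1, 3, 0]


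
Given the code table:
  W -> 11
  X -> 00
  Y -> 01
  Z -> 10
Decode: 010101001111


Decoding:
01 -> Y
01 -> Y
01 -> Y
00 -> X
11 -> W
11 -> W


Result: YYYXWW


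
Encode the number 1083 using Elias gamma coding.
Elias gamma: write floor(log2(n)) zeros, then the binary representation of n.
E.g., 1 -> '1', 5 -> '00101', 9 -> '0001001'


num_bits = floor(log2(1083)) + 1 = 11
leading_zeros = num_bits - 1 = 10
binary(1083) = 10000111011

Elias gamma(1083) = '0000000000' + '10000111011' = 000000000010000111011 (21 bits)


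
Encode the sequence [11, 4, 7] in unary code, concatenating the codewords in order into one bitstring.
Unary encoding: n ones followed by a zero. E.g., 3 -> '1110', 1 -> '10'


Encode each number as n ones followed by a terminating 0:
  11 -> 111111111110 (12 bits)
  4 -> 11110 (5 bits)
  7 -> 11111110 (8 bits)
Total length = 12 + 5 + 8 = 25 bits.

Unary([11, 4, 7]) = 1111111111101111011111110 (25 bits)


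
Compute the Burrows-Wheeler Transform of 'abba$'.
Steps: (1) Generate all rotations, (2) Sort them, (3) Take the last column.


Rotations (sorted):
  0: $abba -> last char: a
  1: a$abb -> last char: b
  2: abba$ -> last char: $
  3: ba$ab -> last char: b
  4: bba$a -> last char: a


BWT = ab$ba


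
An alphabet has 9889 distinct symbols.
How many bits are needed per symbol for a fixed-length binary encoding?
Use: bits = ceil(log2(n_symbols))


log2(9889) = 13.2716
Bracket: 2^13 = 8192 < 9889 <= 2^14 = 16384
So ceil(log2(9889)) = 14

bits = ceil(log2(9889)) = ceil(13.2716) = 14 bits


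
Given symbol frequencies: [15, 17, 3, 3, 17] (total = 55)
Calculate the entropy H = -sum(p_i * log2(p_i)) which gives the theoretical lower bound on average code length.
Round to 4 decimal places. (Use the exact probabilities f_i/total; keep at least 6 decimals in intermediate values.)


Per-symbol terms -p_i * log2(p_i) with p_i = f_i/55:
  p = 15/55 = 0.272727: log2(p) = -1.874469, -p*log2(p) = 0.511219
  p = 17/55 = 0.309091: log2(p) = -1.693897, -p*log2(p) = 0.523568
  p = 3/55 = 0.054545: log2(p) = -4.196397, -p*log2(p) = 0.228894
  p = 3/55 = 0.054545: log2(p) = -4.196397, -p*log2(p) = 0.228894
  p = 17/55 = 0.309091: log2(p) = -1.693897, -p*log2(p) = 0.523568
H = 0.511219 + 0.523568 + 0.228894 + 0.228894 + 0.523568 = 2.016143

H = 2.0161 bits/symbol


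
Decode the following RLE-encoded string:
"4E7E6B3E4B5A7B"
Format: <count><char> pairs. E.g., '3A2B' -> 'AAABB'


Expanding each <count><char> pair:
  4E -> 'EEEE'
  7E -> 'EEEEEEE'
  6B -> 'BBBBBB'
  3E -> 'EEE'
  4B -> 'BBBB'
  5A -> 'AAAAA'
  7B -> 'BBBBBBB'

Decoded = EEEEEEEEEEEBBBBBBEEEBBBBAAAAABBBBBBB


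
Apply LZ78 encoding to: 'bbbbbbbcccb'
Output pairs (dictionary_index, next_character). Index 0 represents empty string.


LZ78 encoding steps:
Dictionary: {0: ''}
Step 1: w='' (idx 0), next='b' -> output (0, 'b'), add 'b' as idx 1
Step 2: w='b' (idx 1), next='b' -> output (1, 'b'), add 'bb' as idx 2
Step 3: w='bb' (idx 2), next='b' -> output (2, 'b'), add 'bbb' as idx 3
Step 4: w='b' (idx 1), next='c' -> output (1, 'c'), add 'bc' as idx 4
Step 5: w='' (idx 0), next='c' -> output (0, 'c'), add 'c' as idx 5
Step 6: w='c' (idx 5), next='b' -> output (5, 'b'), add 'cb' as idx 6


Encoded: [(0, 'b'), (1, 'b'), (2, 'b'), (1, 'c'), (0, 'c'), (5, 'b')]


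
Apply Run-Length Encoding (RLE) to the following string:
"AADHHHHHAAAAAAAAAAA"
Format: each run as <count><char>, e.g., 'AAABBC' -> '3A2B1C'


Scanning runs left to right:
  i=0: run of 'A' x 2 -> '2A'
  i=2: run of 'D' x 1 -> '1D'
  i=3: run of 'H' x 5 -> '5H'
  i=8: run of 'A' x 11 -> '11A'

RLE = 2A1D5H11A


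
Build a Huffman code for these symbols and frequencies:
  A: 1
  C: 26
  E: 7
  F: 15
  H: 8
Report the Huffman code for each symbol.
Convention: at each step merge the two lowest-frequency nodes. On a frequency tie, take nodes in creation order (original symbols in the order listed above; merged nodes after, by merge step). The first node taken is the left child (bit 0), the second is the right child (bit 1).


Huffman tree construction:
Step 1: Merge A(1) + E(7) = 8
Step 2: Merge H(8) + (A+E)(8) = 16
Step 3: Merge F(15) + (H+(A+E))(16) = 31
Step 4: Merge C(26) + (F+(H+(A+E)))(31) = 57
Read each symbol's code off the tree from the root (left child = 0, right child = 1).

Codes:
  A: 1110 (length 4)
  C: 0 (length 1)
  E: 1111 (length 4)
  F: 10 (length 2)
  H: 110 (length 3)
Average code length: 112/57 = 1.9649 bits/symbol


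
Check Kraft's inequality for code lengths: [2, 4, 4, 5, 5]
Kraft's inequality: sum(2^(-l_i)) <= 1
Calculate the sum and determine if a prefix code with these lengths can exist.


Sum = 2^(-2) + 2^(-4) + 2^(-4) + 2^(-5) + 2^(-5)
    = 0.25 + 0.0625 + 0.0625 + 0.03125 + 0.03125
    = 14/32 = 0.4375
Since 0.4375 <= 1, Kraft's inequality IS satisfied.
A prefix code with these lengths CAN exist.

Kraft sum = 0.4375. Satisfied.


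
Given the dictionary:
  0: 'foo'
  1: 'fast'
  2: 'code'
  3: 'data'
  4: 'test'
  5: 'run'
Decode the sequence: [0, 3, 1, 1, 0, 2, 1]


Look up each index in the dictionary:
  0 -> 'foo'
  3 -> 'data'
  1 -> 'fast'
  1 -> 'fast'
  0 -> 'foo'
  2 -> 'code'
  1 -> 'fast'

Decoded: "foo data fast fast foo code fast"


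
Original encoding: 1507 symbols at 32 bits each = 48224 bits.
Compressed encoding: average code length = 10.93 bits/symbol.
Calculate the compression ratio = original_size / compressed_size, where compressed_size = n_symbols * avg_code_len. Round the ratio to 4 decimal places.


original_size = n_symbols * orig_bits = 1507 * 32 = 48224 bits
compressed_size = n_symbols * avg_code_len = 1507 * 10.93 = 16471.51 bits
ratio = original_size / compressed_size = 48224 / 16471.51 = 2.9277

Compression ratio = 2.9277


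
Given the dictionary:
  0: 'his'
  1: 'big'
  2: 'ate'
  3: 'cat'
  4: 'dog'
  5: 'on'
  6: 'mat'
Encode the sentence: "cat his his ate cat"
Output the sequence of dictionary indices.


Look up each word in the dictionary:
  'cat' -> 3
  'his' -> 0
  'his' -> 0
  'ate' -> 2
  'cat' -> 3

Encoded: [3, 0, 0, 2, 3]


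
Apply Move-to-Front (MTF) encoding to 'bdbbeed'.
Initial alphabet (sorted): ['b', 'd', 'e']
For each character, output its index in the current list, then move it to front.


MTF encoding:
'b': index 0 in ['b', 'd', 'e'] -> ['b', 'd', 'e']
'd': index 1 in ['b', 'd', 'e'] -> ['d', 'b', 'e']
'b': index 1 in ['d', 'b', 'e'] -> ['b', 'd', 'e']
'b': index 0 in ['b', 'd', 'e'] -> ['b', 'd', 'e']
'e': index 2 in ['b', 'd', 'e'] -> ['e', 'b', 'd']
'e': index 0 in ['e', 'b', 'd'] -> ['e', 'b', 'd']
'd': index 2 in ['e', 'b', 'd'] -> ['d', 'e', 'b']


Output: [0, 1, 1, 0, 2, 0, 2]


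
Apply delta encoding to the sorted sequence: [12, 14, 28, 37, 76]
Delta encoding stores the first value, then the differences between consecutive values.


First value: 12
Deltas:
  14 - 12 = 2
  28 - 14 = 14
  37 - 28 = 9
  76 - 37 = 39


Delta encoded: [12, 2, 14, 9, 39]


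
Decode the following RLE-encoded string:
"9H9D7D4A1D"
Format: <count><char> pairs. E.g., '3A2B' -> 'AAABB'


Expanding each <count><char> pair:
  9H -> 'HHHHHHHHH'
  9D -> 'DDDDDDDDD'
  7D -> 'DDDDDDD'
  4A -> 'AAAA'
  1D -> 'D'

Decoded = HHHHHHHHHDDDDDDDDDDDDDDDDAAAAD


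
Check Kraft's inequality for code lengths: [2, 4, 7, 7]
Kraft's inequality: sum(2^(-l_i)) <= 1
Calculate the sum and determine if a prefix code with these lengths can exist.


Sum = 2^(-2) + 2^(-4) + 2^(-7) + 2^(-7)
    = 0.25 + 0.0625 + 0.0078125 + 0.0078125
    = 42/128 = 0.328125
Since 0.328125 <= 1, Kraft's inequality IS satisfied.
A prefix code with these lengths CAN exist.

Kraft sum = 0.328125. Satisfied.


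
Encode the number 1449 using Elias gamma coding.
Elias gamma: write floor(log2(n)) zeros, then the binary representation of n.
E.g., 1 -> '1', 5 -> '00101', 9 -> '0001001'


num_bits = floor(log2(1449)) + 1 = 11
leading_zeros = num_bits - 1 = 10
binary(1449) = 10110101001

Elias gamma(1449) = '0000000000' + '10110101001' = 000000000010110101001 (21 bits)


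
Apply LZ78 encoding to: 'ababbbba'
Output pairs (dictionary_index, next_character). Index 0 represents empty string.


LZ78 encoding steps:
Dictionary: {0: ''}
Step 1: w='' (idx 0), next='a' -> output (0, 'a'), add 'a' as idx 1
Step 2: w='' (idx 0), next='b' -> output (0, 'b'), add 'b' as idx 2
Step 3: w='a' (idx 1), next='b' -> output (1, 'b'), add 'ab' as idx 3
Step 4: w='b' (idx 2), next='b' -> output (2, 'b'), add 'bb' as idx 4
Step 5: w='b' (idx 2), next='a' -> output (2, 'a'), add 'ba' as idx 5


Encoded: [(0, 'a'), (0, 'b'), (1, 'b'), (2, 'b'), (2, 'a')]


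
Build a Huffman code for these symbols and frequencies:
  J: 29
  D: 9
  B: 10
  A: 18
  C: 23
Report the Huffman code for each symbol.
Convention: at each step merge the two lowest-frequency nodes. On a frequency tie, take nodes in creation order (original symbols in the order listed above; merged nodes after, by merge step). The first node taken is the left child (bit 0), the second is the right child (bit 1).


Huffman tree construction:
Step 1: Merge D(9) + B(10) = 19
Step 2: Merge A(18) + (D+B)(19) = 37
Step 3: Merge C(23) + J(29) = 52
Step 4: Merge (A+(D+B))(37) + (C+J)(52) = 89
Read each symbol's code off the tree from the root (left child = 0, right child = 1).

Codes:
  J: 11 (length 2)
  D: 010 (length 3)
  B: 011 (length 3)
  A: 00 (length 2)
  C: 10 (length 2)
Average code length: 197/89 = 2.2135 bits/symbol


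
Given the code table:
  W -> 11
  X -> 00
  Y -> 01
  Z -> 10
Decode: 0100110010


Decoding:
01 -> Y
00 -> X
11 -> W
00 -> X
10 -> Z


Result: YXWXZ


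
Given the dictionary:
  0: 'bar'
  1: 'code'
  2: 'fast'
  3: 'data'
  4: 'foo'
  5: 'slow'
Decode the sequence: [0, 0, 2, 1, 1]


Look up each index in the dictionary:
  0 -> 'bar'
  0 -> 'bar'
  2 -> 'fast'
  1 -> 'code'
  1 -> 'code'

Decoded: "bar bar fast code code"


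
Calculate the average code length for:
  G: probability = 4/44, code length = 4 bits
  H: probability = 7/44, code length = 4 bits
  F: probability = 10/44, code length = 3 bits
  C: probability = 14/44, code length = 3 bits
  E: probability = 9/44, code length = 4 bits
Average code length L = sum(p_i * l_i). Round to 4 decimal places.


Weighted contributions p_i * l_i:
  G: (4/44) * 4 = 16/44
  H: (7/44) * 4 = 28/44
  F: (10/44) * 3 = 30/44
  C: (14/44) * 3 = 42/44
  E: (9/44) * 4 = 36/44
Sum = (16 + 28 + 30 + 42 + 36)/44 = 152/44

L = 152/44 = 3.4545 bits/symbol


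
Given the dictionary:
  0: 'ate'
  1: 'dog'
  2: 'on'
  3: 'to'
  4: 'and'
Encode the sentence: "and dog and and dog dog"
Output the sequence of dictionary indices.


Look up each word in the dictionary:
  'and' -> 4
  'dog' -> 1
  'and' -> 4
  'and' -> 4
  'dog' -> 1
  'dog' -> 1

Encoded: [4, 1, 4, 4, 1, 1]


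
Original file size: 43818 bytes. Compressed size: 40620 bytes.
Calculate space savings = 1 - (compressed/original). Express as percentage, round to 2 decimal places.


ratio = compressed/original = 40620/43818 = 0.927016
savings = 1 - ratio = 1 - 0.927016 = 0.072984
as a percentage: 0.072984 * 100 = 7.3%

Space savings = 1 - 40620/43818 = 7.3%


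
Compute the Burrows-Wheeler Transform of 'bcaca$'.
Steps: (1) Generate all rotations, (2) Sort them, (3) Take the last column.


Rotations (sorted):
  0: $bcaca -> last char: a
  1: a$bcac -> last char: c
  2: aca$bc -> last char: c
  3: bcaca$ -> last char: $
  4: ca$bca -> last char: a
  5: caca$b -> last char: b


BWT = acc$ab


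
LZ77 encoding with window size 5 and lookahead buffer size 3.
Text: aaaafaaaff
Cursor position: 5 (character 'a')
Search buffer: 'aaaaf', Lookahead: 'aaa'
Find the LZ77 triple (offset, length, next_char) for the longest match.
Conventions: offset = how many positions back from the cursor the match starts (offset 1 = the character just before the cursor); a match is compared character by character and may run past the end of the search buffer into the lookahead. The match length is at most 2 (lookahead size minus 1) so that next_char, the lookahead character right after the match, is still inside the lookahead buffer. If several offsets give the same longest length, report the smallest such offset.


Try each offset into the search buffer:
  offset=1 (pos 4, char 'f'): match length 0
  offset=2 (pos 3, char 'a'): match length 1
  offset=3 (pos 2, char 'a'): match length 2
  offset=4 (pos 1, char 'a'): match length 2
  offset=5 (pos 0, char 'a'): match length 2
Longest match has length 2, found at offsets 3, 4, 5; take the smallest, offset 3.
next_char = character at position 5 + 2 = 7 -> 'a'

Best match: offset=3, length=2 (matching 'aa' starting at position 2)
LZ77 triple: (3, 2, 'a')


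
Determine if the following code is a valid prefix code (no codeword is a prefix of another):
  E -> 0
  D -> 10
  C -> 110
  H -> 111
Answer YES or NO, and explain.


Checking each pair (does one codeword prefix another?):
  E='0' vs D='10': no prefix
  E='0' vs C='110': no prefix
  E='0' vs H='111': no prefix
  D='10' vs E='0': no prefix
  D='10' vs C='110': no prefix
  D='10' vs H='111': no prefix
  C='110' vs E='0': no prefix
  C='110' vs D='10': no prefix
  C='110' vs H='111': no prefix
  H='111' vs E='0': no prefix
  H='111' vs D='10': no prefix
  H='111' vs C='110': no prefix
No violation found over all pairs.

YES -- this is a valid prefix code. No codeword is a prefix of any other codeword.


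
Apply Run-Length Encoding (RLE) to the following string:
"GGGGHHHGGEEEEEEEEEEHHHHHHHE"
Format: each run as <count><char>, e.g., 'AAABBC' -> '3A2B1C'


Scanning runs left to right:
  i=0: run of 'G' x 4 -> '4G'
  i=4: run of 'H' x 3 -> '3H'
  i=7: run of 'G' x 2 -> '2G'
  i=9: run of 'E' x 10 -> '10E'
  i=19: run of 'H' x 7 -> '7H'
  i=26: run of 'E' x 1 -> '1E'

RLE = 4G3H2G10E7H1E


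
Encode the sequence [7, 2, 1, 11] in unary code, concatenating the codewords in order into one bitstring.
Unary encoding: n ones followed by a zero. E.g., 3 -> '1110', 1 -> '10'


Encode each number as n ones followed by a terminating 0:
  7 -> 11111110 (8 bits)
  2 -> 110 (3 bits)
  1 -> 10 (2 bits)
  11 -> 111111111110 (12 bits)
Total length = 8 + 3 + 2 + 12 = 25 bits.

Unary([7, 2, 1, 11]) = 1111111011010111111111110 (25 bits)


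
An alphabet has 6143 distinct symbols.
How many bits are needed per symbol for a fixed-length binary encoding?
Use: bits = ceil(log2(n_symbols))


log2(6143) = 12.5847
Bracket: 2^12 = 4096 < 6143 <= 2^13 = 8192
So ceil(log2(6143)) = 13

bits = ceil(log2(6143)) = ceil(12.5847) = 13 bits


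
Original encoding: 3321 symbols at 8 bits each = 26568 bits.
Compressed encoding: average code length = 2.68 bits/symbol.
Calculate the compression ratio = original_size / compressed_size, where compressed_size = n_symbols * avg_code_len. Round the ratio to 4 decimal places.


original_size = n_symbols * orig_bits = 3321 * 8 = 26568 bits
compressed_size = n_symbols * avg_code_len = 3321 * 2.68 = 8900.28 bits
ratio = original_size / compressed_size = 26568 / 8900.28 = 2.9851

Compression ratio = 2.9851


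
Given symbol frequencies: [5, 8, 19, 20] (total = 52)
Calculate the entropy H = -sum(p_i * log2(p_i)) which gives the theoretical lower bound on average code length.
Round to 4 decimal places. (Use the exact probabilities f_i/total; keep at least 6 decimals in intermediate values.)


Per-symbol terms -p_i * log2(p_i) with p_i = f_i/52:
  p = 5/52 = 0.096154: log2(p) = -3.378512, -p*log2(p) = 0.324857
  p = 8/52 = 0.153846: log2(p) = -2.700440, -p*log2(p) = 0.415452
  p = 19/52 = 0.365385: log2(p) = -1.452512, -p*log2(p) = 0.530726
  p = 20/52 = 0.384615: log2(p) = -1.378512, -p*log2(p) = 0.530197
H = 0.324857 + 0.415452 + 0.530726 + 0.530197 = 1.801232

H = 1.8012 bits/symbol


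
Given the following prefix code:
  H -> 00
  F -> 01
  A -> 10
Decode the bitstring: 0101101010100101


Decoding step by step:
Bits 01 -> F
Bits 01 -> F
Bits 10 -> A
Bits 10 -> A
Bits 10 -> A
Bits 10 -> A
Bits 01 -> F
Bits 01 -> F


Decoded message: FFAAAAFF


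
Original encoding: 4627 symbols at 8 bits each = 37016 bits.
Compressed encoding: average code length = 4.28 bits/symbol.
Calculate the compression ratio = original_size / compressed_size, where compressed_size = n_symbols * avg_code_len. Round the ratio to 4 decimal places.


original_size = n_symbols * orig_bits = 4627 * 8 = 37016 bits
compressed_size = n_symbols * avg_code_len = 4627 * 4.28 = 19803.56 bits
ratio = original_size / compressed_size = 37016 / 19803.56 = 1.8692

Compression ratio = 1.8692


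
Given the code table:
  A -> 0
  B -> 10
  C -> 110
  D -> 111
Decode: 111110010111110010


Decoding:
111 -> D
110 -> C
0 -> A
10 -> B
111 -> D
110 -> C
0 -> A
10 -> B


Result: DCABDCAB


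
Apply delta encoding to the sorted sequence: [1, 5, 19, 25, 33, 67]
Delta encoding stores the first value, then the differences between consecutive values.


First value: 1
Deltas:
  5 - 1 = 4
  19 - 5 = 14
  25 - 19 = 6
  33 - 25 = 8
  67 - 33 = 34


Delta encoded: [1, 4, 14, 6, 8, 34]


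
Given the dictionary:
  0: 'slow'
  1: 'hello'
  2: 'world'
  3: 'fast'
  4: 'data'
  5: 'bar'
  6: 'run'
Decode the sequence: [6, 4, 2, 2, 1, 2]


Look up each index in the dictionary:
  6 -> 'run'
  4 -> 'data'
  2 -> 'world'
  2 -> 'world'
  1 -> 'hello'
  2 -> 'world'

Decoded: "run data world world hello world"


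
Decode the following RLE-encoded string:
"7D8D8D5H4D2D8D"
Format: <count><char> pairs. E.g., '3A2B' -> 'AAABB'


Expanding each <count><char> pair:
  7D -> 'DDDDDDD'
  8D -> 'DDDDDDDD'
  8D -> 'DDDDDDDD'
  5H -> 'HHHHH'
  4D -> 'DDDD'
  2D -> 'DD'
  8D -> 'DDDDDDDD'

Decoded = DDDDDDDDDDDDDDDDDDDDDDDHHHHHDDDDDDDDDDDDDD


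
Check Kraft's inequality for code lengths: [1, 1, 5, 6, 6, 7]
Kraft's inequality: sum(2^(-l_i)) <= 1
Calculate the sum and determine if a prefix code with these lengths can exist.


Sum = 2^(-1) + 2^(-1) + 2^(-5) + 2^(-6) + 2^(-6) + 2^(-7)
    = 0.5 + 0.5 + 0.03125 + 0.015625 + 0.015625 + 0.0078125
    = 137/128 = 1.0703125
Since 1.0703125 > 1, Kraft's inequality is NOT satisfied.
A prefix code with these lengths CANNOT exist.

Kraft sum = 1.0703125. Not satisfied.


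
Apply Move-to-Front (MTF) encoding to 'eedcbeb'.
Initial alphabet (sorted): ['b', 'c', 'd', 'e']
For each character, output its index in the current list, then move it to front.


MTF encoding:
'e': index 3 in ['b', 'c', 'd', 'e'] -> ['e', 'b', 'c', 'd']
'e': index 0 in ['e', 'b', 'c', 'd'] -> ['e', 'b', 'c', 'd']
'd': index 3 in ['e', 'b', 'c', 'd'] -> ['d', 'e', 'b', 'c']
'c': index 3 in ['d', 'e', 'b', 'c'] -> ['c', 'd', 'e', 'b']
'b': index 3 in ['c', 'd', 'e', 'b'] -> ['b', 'c', 'd', 'e']
'e': index 3 in ['b', 'c', 'd', 'e'] -> ['e', 'b', 'c', 'd']
'b': index 1 in ['e', 'b', 'c', 'd'] -> ['b', 'e', 'c', 'd']


Output: [3, 0, 3, 3, 3, 3, 1]


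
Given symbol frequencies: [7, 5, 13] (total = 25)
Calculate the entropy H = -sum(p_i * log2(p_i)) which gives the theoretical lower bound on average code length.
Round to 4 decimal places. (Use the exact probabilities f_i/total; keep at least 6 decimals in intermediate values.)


Per-symbol terms -p_i * log2(p_i) with p_i = f_i/25:
  p = 7/25 = 0.280000: log2(p) = -1.836501, -p*log2(p) = 0.514220
  p = 5/25 = 0.200000: log2(p) = -2.321928, -p*log2(p) = 0.464386
  p = 13/25 = 0.520000: log2(p) = -0.943416, -p*log2(p) = 0.490577
H = 0.514220 + 0.464386 + 0.490577 = 1.469183

H = 1.4692 bits/symbol


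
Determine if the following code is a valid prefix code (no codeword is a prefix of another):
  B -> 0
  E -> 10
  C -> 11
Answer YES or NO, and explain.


Checking each pair (does one codeword prefix another?):
  B='0' vs E='10': no prefix
  B='0' vs C='11': no prefix
  E='10' vs B='0': no prefix
  E='10' vs C='11': no prefix
  C='11' vs B='0': no prefix
  C='11' vs E='10': no prefix
No violation found over all pairs.

YES -- this is a valid prefix code. No codeword is a prefix of any other codeword.


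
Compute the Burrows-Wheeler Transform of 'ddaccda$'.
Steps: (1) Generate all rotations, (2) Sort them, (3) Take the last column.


Rotations (sorted):
  0: $ddaccda -> last char: a
  1: a$ddaccd -> last char: d
  2: accda$dd -> last char: d
  3: ccda$dda -> last char: a
  4: cda$ddac -> last char: c
  5: da$ddacc -> last char: c
  6: daccda$d -> last char: d
  7: ddaccda$ -> last char: $


BWT = addaccd$


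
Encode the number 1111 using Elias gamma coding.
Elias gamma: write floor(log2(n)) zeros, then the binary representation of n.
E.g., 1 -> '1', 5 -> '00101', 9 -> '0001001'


num_bits = floor(log2(1111)) + 1 = 11
leading_zeros = num_bits - 1 = 10
binary(1111) = 10001010111

Elias gamma(1111) = '0000000000' + '10001010111' = 000000000010001010111 (21 bits)


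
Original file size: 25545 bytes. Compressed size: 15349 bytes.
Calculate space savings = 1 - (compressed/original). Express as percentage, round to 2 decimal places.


ratio = compressed/original = 15349/25545 = 0.600861
savings = 1 - ratio = 1 - 0.600861 = 0.399139
as a percentage: 0.399139 * 100 = 39.91%

Space savings = 1 - 15349/25545 = 39.91%


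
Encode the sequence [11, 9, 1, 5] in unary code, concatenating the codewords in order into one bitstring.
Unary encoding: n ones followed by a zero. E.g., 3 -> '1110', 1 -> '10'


Encode each number as n ones followed by a terminating 0:
  11 -> 111111111110 (12 bits)
  9 -> 1111111110 (10 bits)
  1 -> 10 (2 bits)
  5 -> 111110 (6 bits)
Total length = 12 + 10 + 2 + 6 = 30 bits.

Unary([11, 9, 1, 5]) = 111111111110111111111010111110 (30 bits)


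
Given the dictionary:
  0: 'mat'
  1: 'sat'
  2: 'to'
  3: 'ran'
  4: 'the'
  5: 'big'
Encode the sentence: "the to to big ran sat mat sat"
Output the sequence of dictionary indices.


Look up each word in the dictionary:
  'the' -> 4
  'to' -> 2
  'to' -> 2
  'big' -> 5
  'ran' -> 3
  'sat' -> 1
  'mat' -> 0
  'sat' -> 1

Encoded: [4, 2, 2, 5, 3, 1, 0, 1]


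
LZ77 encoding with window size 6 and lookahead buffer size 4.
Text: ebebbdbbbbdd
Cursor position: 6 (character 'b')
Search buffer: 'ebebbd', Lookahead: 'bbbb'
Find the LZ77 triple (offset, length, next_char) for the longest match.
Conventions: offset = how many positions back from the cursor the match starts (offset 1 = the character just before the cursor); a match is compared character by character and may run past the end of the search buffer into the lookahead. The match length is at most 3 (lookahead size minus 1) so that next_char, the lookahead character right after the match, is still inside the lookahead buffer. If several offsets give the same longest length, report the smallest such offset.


Try each offset into the search buffer:
  offset=1 (pos 5, char 'd'): match length 0
  offset=2 (pos 4, char 'b'): match length 1
  offset=3 (pos 3, char 'b'): match length 2
  offset=4 (pos 2, char 'e'): match length 0
  offset=5 (pos 1, char 'b'): match length 1
  offset=6 (pos 0, char 'e'): match length 0
Longest match has length 2 at offset 3.
next_char = character at position 6 + 2 = 8 -> 'b'

Best match: offset=3, length=2 (matching 'bb' starting at position 3)
LZ77 triple: (3, 2, 'b')


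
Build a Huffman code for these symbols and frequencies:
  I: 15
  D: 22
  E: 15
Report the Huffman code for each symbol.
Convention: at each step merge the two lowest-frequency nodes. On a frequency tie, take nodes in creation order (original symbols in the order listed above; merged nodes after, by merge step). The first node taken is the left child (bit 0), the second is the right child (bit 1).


Huffman tree construction:
Step 1: Merge I(15) + E(15) = 30
Step 2: Merge D(22) + (I+E)(30) = 52
Read each symbol's code off the tree from the root (left child = 0, right child = 1).

Codes:
  I: 10 (length 2)
  D: 0 (length 1)
  E: 11 (length 2)
Average code length: 82/52 = 1.5769 bits/symbol


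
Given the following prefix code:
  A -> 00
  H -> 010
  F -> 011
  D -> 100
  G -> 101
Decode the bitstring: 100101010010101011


Decoding step by step:
Bits 100 -> D
Bits 101 -> G
Bits 010 -> H
Bits 010 -> H
Bits 101 -> G
Bits 011 -> F


Decoded message: DGHHGF


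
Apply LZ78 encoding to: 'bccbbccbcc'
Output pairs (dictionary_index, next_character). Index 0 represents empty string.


LZ78 encoding steps:
Dictionary: {0: ''}
Step 1: w='' (idx 0), next='b' -> output (0, 'b'), add 'b' as idx 1
Step 2: w='' (idx 0), next='c' -> output (0, 'c'), add 'c' as idx 2
Step 3: w='c' (idx 2), next='b' -> output (2, 'b'), add 'cb' as idx 3
Step 4: w='b' (idx 1), next='c' -> output (1, 'c'), add 'bc' as idx 4
Step 5: w='cb' (idx 3), next='c' -> output (3, 'c'), add 'cbc' as idx 5
Step 6: w='c' (idx 2), end of input -> output (2, '')


Encoded: [(0, 'b'), (0, 'c'), (2, 'b'), (1, 'c'), (3, 'c'), (2, '')]


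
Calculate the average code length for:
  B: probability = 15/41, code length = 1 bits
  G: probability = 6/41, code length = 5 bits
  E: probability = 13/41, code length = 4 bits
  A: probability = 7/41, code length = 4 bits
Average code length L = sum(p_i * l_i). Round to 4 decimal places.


Weighted contributions p_i * l_i:
  B: (15/41) * 1 = 15/41
  G: (6/41) * 5 = 30/41
  E: (13/41) * 4 = 52/41
  A: (7/41) * 4 = 28/41
Sum = (15 + 30 + 52 + 28)/41 = 125/41

L = 125/41 = 3.0488 bits/symbol


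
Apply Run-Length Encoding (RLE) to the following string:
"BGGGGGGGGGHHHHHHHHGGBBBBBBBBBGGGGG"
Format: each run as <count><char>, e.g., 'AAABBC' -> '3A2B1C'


Scanning runs left to right:
  i=0: run of 'B' x 1 -> '1B'
  i=1: run of 'G' x 9 -> '9G'
  i=10: run of 'H' x 8 -> '8H'
  i=18: run of 'G' x 2 -> '2G'
  i=20: run of 'B' x 9 -> '9B'
  i=29: run of 'G' x 5 -> '5G'

RLE = 1B9G8H2G9B5G


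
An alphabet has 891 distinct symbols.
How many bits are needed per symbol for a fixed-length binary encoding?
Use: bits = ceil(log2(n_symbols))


log2(891) = 9.7993
Bracket: 2^9 = 512 < 891 <= 2^10 = 1024
So ceil(log2(891)) = 10

bits = ceil(log2(891)) = ceil(9.7993) = 10 bits


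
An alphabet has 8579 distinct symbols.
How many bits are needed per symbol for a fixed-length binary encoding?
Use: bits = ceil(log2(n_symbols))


log2(8579) = 13.0666
Bracket: 2^13 = 8192 < 8579 <= 2^14 = 16384
So ceil(log2(8579)) = 14

bits = ceil(log2(8579)) = ceil(13.0666) = 14 bits


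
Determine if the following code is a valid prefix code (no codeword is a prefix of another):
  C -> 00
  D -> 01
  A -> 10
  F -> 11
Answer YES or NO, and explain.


Checking each pair (does one codeword prefix another?):
  C='00' vs D='01': no prefix
  C='00' vs A='10': no prefix
  C='00' vs F='11': no prefix
  D='01' vs C='00': no prefix
  D='01' vs A='10': no prefix
  D='01' vs F='11': no prefix
  A='10' vs C='00': no prefix
  A='10' vs D='01': no prefix
  A='10' vs F='11': no prefix
  F='11' vs C='00': no prefix
  F='11' vs D='01': no prefix
  F='11' vs A='10': no prefix
No violation found over all pairs.

YES -- this is a valid prefix code. No codeword is a prefix of any other codeword.


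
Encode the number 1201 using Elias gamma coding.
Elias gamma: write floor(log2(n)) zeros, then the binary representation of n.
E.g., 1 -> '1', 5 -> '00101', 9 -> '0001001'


num_bits = floor(log2(1201)) + 1 = 11
leading_zeros = num_bits - 1 = 10
binary(1201) = 10010110001

Elias gamma(1201) = '0000000000' + '10010110001' = 000000000010010110001 (21 bits)


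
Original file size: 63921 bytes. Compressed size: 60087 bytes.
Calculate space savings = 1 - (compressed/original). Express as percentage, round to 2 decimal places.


ratio = compressed/original = 60087/63921 = 0.94002
savings = 1 - ratio = 1 - 0.94002 = 0.05998
as a percentage: 0.05998 * 100 = 6.0%

Space savings = 1 - 60087/63921 = 6.0%


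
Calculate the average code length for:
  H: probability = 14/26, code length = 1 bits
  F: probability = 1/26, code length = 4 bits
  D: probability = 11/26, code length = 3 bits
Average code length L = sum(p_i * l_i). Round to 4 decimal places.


Weighted contributions p_i * l_i:
  H: (14/26) * 1 = 14/26
  F: (1/26) * 4 = 4/26
  D: (11/26) * 3 = 33/26
Sum = (14 + 4 + 33)/26 = 51/26

L = 51/26 = 1.9615 bits/symbol


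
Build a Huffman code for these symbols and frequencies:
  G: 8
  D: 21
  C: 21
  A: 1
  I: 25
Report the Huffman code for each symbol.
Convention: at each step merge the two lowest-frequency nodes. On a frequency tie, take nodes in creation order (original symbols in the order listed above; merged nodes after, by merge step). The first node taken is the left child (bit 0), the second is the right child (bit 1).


Huffman tree construction:
Step 1: Merge A(1) + G(8) = 9
Step 2: Merge (A+G)(9) + D(21) = 30
Step 3: Merge C(21) + I(25) = 46
Step 4: Merge ((A+G)+D)(30) + (C+I)(46) = 76
Read each symbol's code off the tree from the root (left child = 0, right child = 1).

Codes:
  G: 001 (length 3)
  D: 01 (length 2)
  C: 10 (length 2)
  A: 000 (length 3)
  I: 11 (length 2)
Average code length: 161/76 = 2.1184 bits/symbol


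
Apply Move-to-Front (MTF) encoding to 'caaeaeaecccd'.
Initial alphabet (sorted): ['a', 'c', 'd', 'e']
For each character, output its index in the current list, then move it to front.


MTF encoding:
'c': index 1 in ['a', 'c', 'd', 'e'] -> ['c', 'a', 'd', 'e']
'a': index 1 in ['c', 'a', 'd', 'e'] -> ['a', 'c', 'd', 'e']
'a': index 0 in ['a', 'c', 'd', 'e'] -> ['a', 'c', 'd', 'e']
'e': index 3 in ['a', 'c', 'd', 'e'] -> ['e', 'a', 'c', 'd']
'a': index 1 in ['e', 'a', 'c', 'd'] -> ['a', 'e', 'c', 'd']
'e': index 1 in ['a', 'e', 'c', 'd'] -> ['e', 'a', 'c', 'd']
'a': index 1 in ['e', 'a', 'c', 'd'] -> ['a', 'e', 'c', 'd']
'e': index 1 in ['a', 'e', 'c', 'd'] -> ['e', 'a', 'c', 'd']
'c': index 2 in ['e', 'a', 'c', 'd'] -> ['c', 'e', 'a', 'd']
'c': index 0 in ['c', 'e', 'a', 'd'] -> ['c', 'e', 'a', 'd']
'c': index 0 in ['c', 'e', 'a', 'd'] -> ['c', 'e', 'a', 'd']
'd': index 3 in ['c', 'e', 'a', 'd'] -> ['d', 'c', 'e', 'a']


Output: [1, 1, 0, 3, 1, 1, 1, 1, 2, 0, 0, 3]


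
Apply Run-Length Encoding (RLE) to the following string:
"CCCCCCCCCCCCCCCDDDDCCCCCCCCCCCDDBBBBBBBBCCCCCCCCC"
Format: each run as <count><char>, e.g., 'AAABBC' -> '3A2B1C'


Scanning runs left to right:
  i=0: run of 'C' x 15 -> '15C'
  i=15: run of 'D' x 4 -> '4D'
  i=19: run of 'C' x 11 -> '11C'
  i=30: run of 'D' x 2 -> '2D'
  i=32: run of 'B' x 8 -> '8B'
  i=40: run of 'C' x 9 -> '9C'

RLE = 15C4D11C2D8B9C


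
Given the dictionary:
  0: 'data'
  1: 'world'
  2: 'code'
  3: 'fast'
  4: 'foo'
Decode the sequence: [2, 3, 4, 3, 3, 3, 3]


Look up each index in the dictionary:
  2 -> 'code'
  3 -> 'fast'
  4 -> 'foo'
  3 -> 'fast'
  3 -> 'fast'
  3 -> 'fast'
  3 -> 'fast'

Decoded: "code fast foo fast fast fast fast"


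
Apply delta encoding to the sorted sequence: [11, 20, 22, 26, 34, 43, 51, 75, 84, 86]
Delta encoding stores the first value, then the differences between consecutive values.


First value: 11
Deltas:
  20 - 11 = 9
  22 - 20 = 2
  26 - 22 = 4
  34 - 26 = 8
  43 - 34 = 9
  51 - 43 = 8
  75 - 51 = 24
  84 - 75 = 9
  86 - 84 = 2


Delta encoded: [11, 9, 2, 4, 8, 9, 8, 24, 9, 2]


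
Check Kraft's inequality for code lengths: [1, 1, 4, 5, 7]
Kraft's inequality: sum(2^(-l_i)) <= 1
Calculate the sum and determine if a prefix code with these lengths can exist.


Sum = 2^(-1) + 2^(-1) + 2^(-4) + 2^(-5) + 2^(-7)
    = 0.5 + 0.5 + 0.0625 + 0.03125 + 0.0078125
    = 141/128 = 1.1015625
Since 1.1015625 > 1, Kraft's inequality is NOT satisfied.
A prefix code with these lengths CANNOT exist.

Kraft sum = 1.1015625. Not satisfied.


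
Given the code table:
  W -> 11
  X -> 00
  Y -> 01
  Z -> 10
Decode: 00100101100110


Decoding:
00 -> X
10 -> Z
01 -> Y
01 -> Y
10 -> Z
01 -> Y
10 -> Z


Result: XZYYZYZ


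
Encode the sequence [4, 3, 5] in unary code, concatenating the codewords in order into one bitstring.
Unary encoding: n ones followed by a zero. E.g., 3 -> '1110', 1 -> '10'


Encode each number as n ones followed by a terminating 0:
  4 -> 11110 (5 bits)
  3 -> 1110 (4 bits)
  5 -> 111110 (6 bits)
Total length = 5 + 4 + 6 = 15 bits.

Unary([4, 3, 5]) = 111101110111110 (15 bits)


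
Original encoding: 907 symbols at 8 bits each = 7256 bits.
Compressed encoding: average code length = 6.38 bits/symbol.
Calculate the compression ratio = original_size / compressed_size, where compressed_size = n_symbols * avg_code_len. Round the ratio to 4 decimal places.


original_size = n_symbols * orig_bits = 907 * 8 = 7256 bits
compressed_size = n_symbols * avg_code_len = 907 * 6.38 = 5786.66 bits
ratio = original_size / compressed_size = 7256 / 5786.66 = 1.2539

Compression ratio = 1.2539


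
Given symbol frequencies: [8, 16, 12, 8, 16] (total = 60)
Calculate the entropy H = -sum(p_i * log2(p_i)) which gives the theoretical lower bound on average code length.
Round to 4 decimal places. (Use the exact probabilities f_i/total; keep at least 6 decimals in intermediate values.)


Per-symbol terms -p_i * log2(p_i) with p_i = f_i/60:
  p = 8/60 = 0.133333: log2(p) = -2.906891, -p*log2(p) = 0.387585
  p = 16/60 = 0.266667: log2(p) = -1.906891, -p*log2(p) = 0.508504
  p = 12/60 = 0.200000: log2(p) = -2.321928, -p*log2(p) = 0.464386
  p = 8/60 = 0.133333: log2(p) = -2.906891, -p*log2(p) = 0.387585
  p = 16/60 = 0.266667: log2(p) = -1.906891, -p*log2(p) = 0.508504
H = 0.387585 + 0.508504 + 0.464386 + 0.387585 + 0.508504 = 2.256564

H = 2.2566 bits/symbol


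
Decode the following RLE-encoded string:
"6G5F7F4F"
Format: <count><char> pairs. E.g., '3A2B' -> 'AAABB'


Expanding each <count><char> pair:
  6G -> 'GGGGGG'
  5F -> 'FFFFF'
  7F -> 'FFFFFFF'
  4F -> 'FFFF'

Decoded = GGGGGGFFFFFFFFFFFFFFFF


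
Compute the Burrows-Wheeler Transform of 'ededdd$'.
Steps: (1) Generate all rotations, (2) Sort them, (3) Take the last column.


Rotations (sorted):
  0: $ededdd -> last char: d
  1: d$ededd -> last char: d
  2: dd$eded -> last char: d
  3: ddd$ede -> last char: e
  4: deddd$e -> last char: e
  5: eddd$ed -> last char: d
  6: ededdd$ -> last char: $


BWT = dddeed$


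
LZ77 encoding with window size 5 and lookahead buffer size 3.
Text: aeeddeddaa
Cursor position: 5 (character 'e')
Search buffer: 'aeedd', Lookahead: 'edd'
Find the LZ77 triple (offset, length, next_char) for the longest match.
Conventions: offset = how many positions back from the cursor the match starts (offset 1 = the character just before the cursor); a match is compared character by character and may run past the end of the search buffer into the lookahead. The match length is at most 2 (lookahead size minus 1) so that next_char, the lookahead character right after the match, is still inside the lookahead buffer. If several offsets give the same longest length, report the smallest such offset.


Try each offset into the search buffer:
  offset=1 (pos 4, char 'd'): match length 0
  offset=2 (pos 3, char 'd'): match length 0
  offset=3 (pos 2, char 'e'): match length 2
  offset=4 (pos 1, char 'e'): match length 1
  offset=5 (pos 0, char 'a'): match length 0
Longest match has length 2 at offset 3.
next_char = character at position 5 + 2 = 7 -> 'd'

Best match: offset=3, length=2 (matching 'ed' starting at position 2)
LZ77 triple: (3, 2, 'd')


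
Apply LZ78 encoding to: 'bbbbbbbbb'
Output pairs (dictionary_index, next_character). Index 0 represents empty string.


LZ78 encoding steps:
Dictionary: {0: ''}
Step 1: w='' (idx 0), next='b' -> output (0, 'b'), add 'b' as idx 1
Step 2: w='b' (idx 1), next='b' -> output (1, 'b'), add 'bb' as idx 2
Step 3: w='bb' (idx 2), next='b' -> output (2, 'b'), add 'bbb' as idx 3
Step 4: w='bbb' (idx 3), end of input -> output (3, '')


Encoded: [(0, 'b'), (1, 'b'), (2, 'b'), (3, '')]
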